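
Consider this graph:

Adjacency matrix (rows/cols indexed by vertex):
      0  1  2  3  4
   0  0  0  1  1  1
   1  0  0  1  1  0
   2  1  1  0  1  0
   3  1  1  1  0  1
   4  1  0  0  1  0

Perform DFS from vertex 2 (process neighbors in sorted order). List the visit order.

DFS from vertex 2 (neighbors processed in ascending order):
Visit order: 2, 0, 3, 1, 4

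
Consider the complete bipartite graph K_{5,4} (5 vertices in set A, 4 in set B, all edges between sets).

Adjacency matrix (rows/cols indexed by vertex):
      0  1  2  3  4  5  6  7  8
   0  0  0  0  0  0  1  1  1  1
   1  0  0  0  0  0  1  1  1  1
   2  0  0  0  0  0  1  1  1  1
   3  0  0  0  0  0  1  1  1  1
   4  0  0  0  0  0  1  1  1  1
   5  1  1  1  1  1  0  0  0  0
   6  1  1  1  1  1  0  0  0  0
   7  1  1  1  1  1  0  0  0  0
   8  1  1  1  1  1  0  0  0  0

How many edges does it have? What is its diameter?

K_{5,4} has 5 * 4 = 20 edges.
Any vertex reaches any opposite-side vertex in 1 step; same-side vertices reach in 2 steps via any opposite-side vertex.
Diameter = 2.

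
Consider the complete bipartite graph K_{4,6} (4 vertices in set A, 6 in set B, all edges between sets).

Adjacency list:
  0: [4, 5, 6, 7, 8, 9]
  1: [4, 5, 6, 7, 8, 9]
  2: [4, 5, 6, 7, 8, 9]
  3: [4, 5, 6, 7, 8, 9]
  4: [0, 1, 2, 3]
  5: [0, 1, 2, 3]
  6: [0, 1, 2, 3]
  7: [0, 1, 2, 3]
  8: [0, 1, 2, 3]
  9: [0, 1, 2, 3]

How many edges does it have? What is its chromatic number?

K_{4,6} has 4 * 6 = 24 edges.
Bipartite graphs have chromatic number 2 (color each partition differently).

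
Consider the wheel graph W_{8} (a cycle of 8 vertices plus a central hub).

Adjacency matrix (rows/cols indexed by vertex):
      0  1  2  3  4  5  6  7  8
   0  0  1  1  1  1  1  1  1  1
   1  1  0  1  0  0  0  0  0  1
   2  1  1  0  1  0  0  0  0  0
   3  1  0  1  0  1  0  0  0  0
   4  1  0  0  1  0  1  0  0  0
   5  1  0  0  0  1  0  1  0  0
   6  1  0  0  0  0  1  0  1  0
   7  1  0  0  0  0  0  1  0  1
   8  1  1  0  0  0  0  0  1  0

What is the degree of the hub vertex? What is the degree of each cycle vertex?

The hub connects to all 8 cycle vertices, so deg(hub) = 8.
Each cycle vertex connects to 2 neighbors on the cycle plus the hub, so deg(cycle vertex) = 3.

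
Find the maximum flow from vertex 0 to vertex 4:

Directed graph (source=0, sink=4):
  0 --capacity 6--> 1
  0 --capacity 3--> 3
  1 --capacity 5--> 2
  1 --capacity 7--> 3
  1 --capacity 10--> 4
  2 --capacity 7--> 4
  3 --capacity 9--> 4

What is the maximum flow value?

Computing max flow:
  Flow on (0->1): 6/6
  Flow on (0->3): 3/3
  Flow on (1->4): 6/10
  Flow on (3->4): 3/9
Maximum flow = 9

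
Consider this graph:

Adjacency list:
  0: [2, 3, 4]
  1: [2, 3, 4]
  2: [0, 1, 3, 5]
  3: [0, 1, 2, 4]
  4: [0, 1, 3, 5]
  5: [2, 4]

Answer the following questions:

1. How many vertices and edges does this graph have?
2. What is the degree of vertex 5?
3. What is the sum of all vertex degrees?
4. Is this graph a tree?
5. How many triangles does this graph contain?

Count: 6 vertices, 10 edges.
Vertex 5 has neighbors [2, 4], degree = 2.
Handshaking lemma: 2 * 10 = 20.
A tree on 6 vertices has 5 edges. This graph has 10 edges (5 extra). Not a tree.
Number of triangles = 4.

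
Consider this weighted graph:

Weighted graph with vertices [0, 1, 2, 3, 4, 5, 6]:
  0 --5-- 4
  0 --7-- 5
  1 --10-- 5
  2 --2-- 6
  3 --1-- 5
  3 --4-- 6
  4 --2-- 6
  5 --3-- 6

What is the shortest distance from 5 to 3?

Using Dijkstra's algorithm from vertex 5:
Shortest path: 5 -> 3
Total weight: 1 = 1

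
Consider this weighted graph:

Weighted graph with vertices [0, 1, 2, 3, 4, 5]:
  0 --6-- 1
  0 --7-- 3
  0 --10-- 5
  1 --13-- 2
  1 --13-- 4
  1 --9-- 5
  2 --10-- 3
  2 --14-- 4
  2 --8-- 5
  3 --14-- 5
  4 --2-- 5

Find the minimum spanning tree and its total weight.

Applying Kruskal's algorithm (sort edges by weight, add if no cycle):
  Add (4,5) w=2
  Add (0,1) w=6
  Add (0,3) w=7
  Add (2,5) w=8
  Add (1,5) w=9
  Skip (0,5) w=10 (creates cycle)
  Skip (2,3) w=10 (creates cycle)
  Skip (1,4) w=13 (creates cycle)
  Skip (1,2) w=13 (creates cycle)
  Skip (2,4) w=14 (creates cycle)
  Skip (3,5) w=14 (creates cycle)
MST weight = 32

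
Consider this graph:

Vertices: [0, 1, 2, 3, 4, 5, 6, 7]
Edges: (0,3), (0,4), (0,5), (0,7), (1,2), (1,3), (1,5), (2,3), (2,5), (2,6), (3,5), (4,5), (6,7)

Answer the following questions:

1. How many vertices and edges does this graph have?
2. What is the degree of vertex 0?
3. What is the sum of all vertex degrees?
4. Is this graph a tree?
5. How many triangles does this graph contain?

Count: 8 vertices, 13 edges.
Vertex 0 has neighbors [3, 4, 5, 7], degree = 4.
Handshaking lemma: 2 * 13 = 26.
A tree on 8 vertices has 7 edges. This graph has 13 edges (6 extra). Not a tree.
Number of triangles = 6.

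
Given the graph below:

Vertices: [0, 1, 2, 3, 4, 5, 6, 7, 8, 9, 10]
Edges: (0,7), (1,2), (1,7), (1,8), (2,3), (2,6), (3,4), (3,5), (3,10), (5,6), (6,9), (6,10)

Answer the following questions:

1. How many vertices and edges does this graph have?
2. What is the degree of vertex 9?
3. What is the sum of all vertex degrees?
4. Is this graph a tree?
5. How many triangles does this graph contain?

Count: 11 vertices, 12 edges.
Vertex 9 has neighbors [6], degree = 1.
Handshaking lemma: 2 * 12 = 24.
A tree on 11 vertices has 10 edges. This graph has 12 edges (2 extra). Not a tree.
Number of triangles = 0.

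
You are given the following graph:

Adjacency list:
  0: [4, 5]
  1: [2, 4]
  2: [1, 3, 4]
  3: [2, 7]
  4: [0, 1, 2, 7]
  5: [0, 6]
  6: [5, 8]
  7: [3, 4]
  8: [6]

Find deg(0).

Vertex 0 has neighbors [4, 5], so deg(0) = 2.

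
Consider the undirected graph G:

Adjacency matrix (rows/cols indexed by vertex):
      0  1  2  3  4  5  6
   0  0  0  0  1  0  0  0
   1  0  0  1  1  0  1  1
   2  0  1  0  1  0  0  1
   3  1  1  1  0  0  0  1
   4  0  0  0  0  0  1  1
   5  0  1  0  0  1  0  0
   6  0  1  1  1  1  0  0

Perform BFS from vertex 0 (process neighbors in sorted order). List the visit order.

BFS from vertex 0 (neighbors processed in ascending order):
Visit order: 0, 3, 1, 2, 6, 5, 4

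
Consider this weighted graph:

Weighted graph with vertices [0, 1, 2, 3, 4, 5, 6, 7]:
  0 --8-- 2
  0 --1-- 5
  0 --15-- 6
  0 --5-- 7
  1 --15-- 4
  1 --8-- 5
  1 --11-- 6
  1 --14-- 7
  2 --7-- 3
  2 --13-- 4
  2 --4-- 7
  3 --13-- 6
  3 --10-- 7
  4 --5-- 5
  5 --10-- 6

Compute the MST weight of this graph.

Applying Kruskal's algorithm (sort edges by weight, add if no cycle):
  Add (0,5) w=1
  Add (2,7) w=4
  Add (0,7) w=5
  Add (4,5) w=5
  Add (2,3) w=7
  Skip (0,2) w=8 (creates cycle)
  Add (1,5) w=8
  Skip (3,7) w=10 (creates cycle)
  Add (5,6) w=10
  Skip (1,6) w=11 (creates cycle)
  Skip (2,4) w=13 (creates cycle)
  Skip (3,6) w=13 (creates cycle)
  Skip (1,7) w=14 (creates cycle)
  Skip (0,6) w=15 (creates cycle)
  Skip (1,4) w=15 (creates cycle)
MST weight = 40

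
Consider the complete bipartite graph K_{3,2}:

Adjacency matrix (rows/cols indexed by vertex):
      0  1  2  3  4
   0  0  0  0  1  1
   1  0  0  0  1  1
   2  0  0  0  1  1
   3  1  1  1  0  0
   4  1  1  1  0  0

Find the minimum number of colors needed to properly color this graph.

K_{3,2} is bipartite: vertices split into two independent sets of size 3 and 2.
Color one set 0, the other 1. No adjacent vertices share a color.
Chromatic number = 2.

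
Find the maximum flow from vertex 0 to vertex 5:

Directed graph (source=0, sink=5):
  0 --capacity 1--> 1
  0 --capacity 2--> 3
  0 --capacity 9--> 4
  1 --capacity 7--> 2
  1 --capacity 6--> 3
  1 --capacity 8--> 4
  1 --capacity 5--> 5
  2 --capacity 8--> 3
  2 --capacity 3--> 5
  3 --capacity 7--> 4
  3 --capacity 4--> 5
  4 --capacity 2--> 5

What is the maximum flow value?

Computing max flow:
  Flow on (0->1): 1/1
  Flow on (0->3): 2/2
  Flow on (0->4): 2/9
  Flow on (1->5): 1/5
  Flow on (3->5): 2/4
  Flow on (4->5): 2/2
Maximum flow = 5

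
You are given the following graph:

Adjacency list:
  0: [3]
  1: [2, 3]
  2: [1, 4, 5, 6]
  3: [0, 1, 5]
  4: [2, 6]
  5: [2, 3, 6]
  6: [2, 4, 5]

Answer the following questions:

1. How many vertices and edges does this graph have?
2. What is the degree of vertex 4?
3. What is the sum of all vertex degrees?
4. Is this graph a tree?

Count: 7 vertices, 9 edges.
Vertex 4 has neighbors [2, 6], degree = 2.
Handshaking lemma: 2 * 9 = 18.
A tree on 7 vertices has 6 edges. This graph has 9 edges (3 extra). Not a tree.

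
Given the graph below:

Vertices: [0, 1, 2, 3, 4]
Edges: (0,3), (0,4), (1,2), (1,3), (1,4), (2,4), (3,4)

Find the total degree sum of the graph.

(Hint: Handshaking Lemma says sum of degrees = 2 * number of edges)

Count edges: 7 edges.
By Handshaking Lemma: sum of degrees = 2 * 7 = 14.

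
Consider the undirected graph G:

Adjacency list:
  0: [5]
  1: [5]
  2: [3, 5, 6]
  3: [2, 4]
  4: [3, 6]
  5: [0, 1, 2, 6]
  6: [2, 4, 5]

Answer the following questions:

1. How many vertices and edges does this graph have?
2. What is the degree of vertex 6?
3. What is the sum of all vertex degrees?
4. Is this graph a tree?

Count: 7 vertices, 8 edges.
Vertex 6 has neighbors [2, 4, 5], degree = 3.
Handshaking lemma: 2 * 8 = 16.
A tree on 7 vertices has 6 edges. This graph has 8 edges (2 extra). Not a tree.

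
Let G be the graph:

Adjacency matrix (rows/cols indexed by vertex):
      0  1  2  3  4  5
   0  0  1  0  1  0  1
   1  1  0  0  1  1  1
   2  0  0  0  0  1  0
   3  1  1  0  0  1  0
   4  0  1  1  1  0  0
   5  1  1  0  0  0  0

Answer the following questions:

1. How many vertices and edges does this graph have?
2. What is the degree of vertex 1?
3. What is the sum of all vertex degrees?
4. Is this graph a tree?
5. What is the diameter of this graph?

Count: 6 vertices, 8 edges.
Vertex 1 has neighbors [0, 3, 4, 5], degree = 4.
Handshaking lemma: 2 * 8 = 16.
A tree on 6 vertices has 5 edges. This graph has 8 edges (3 extra). Not a tree.
Diameter (longest shortest path) = 3.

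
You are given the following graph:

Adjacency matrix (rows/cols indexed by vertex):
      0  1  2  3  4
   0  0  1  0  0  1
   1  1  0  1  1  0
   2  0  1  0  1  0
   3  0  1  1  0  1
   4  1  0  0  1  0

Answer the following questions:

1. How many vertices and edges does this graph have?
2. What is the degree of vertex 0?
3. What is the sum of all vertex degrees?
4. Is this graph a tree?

Count: 5 vertices, 6 edges.
Vertex 0 has neighbors [1, 4], degree = 2.
Handshaking lemma: 2 * 6 = 12.
A tree on 5 vertices has 4 edges. This graph has 6 edges (2 extra). Not a tree.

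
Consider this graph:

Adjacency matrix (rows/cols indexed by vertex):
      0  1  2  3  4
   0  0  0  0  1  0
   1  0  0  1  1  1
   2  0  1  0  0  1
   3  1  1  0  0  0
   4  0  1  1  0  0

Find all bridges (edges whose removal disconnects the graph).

A bridge is an edge whose removal increases the number of connected components.
Bridges found: (0,3), (1,3)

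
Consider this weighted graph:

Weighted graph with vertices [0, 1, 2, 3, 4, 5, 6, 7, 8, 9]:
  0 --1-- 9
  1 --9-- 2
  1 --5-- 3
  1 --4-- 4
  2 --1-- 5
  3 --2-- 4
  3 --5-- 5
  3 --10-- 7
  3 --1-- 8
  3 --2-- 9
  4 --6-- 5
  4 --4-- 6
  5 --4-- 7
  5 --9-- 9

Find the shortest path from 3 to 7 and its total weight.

Using Dijkstra's algorithm from vertex 3:
Shortest path: 3 -> 5 -> 7
Total weight: 5 + 4 = 9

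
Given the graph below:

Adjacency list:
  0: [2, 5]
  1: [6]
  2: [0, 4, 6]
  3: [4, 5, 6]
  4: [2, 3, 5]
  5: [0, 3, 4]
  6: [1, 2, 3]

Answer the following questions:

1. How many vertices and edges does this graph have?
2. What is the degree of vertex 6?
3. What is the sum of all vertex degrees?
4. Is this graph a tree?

Count: 7 vertices, 9 edges.
Vertex 6 has neighbors [1, 2, 3], degree = 3.
Handshaking lemma: 2 * 9 = 18.
A tree on 7 vertices has 6 edges. This graph has 9 edges (3 extra). Not a tree.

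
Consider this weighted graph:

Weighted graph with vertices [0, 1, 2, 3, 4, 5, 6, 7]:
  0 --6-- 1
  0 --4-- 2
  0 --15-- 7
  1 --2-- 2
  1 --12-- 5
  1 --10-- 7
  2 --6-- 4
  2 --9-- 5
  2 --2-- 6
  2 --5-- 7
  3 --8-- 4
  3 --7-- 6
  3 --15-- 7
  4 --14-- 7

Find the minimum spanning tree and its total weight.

Applying Kruskal's algorithm (sort edges by weight, add if no cycle):
  Add (1,2) w=2
  Add (2,6) w=2
  Add (0,2) w=4
  Add (2,7) w=5
  Skip (0,1) w=6 (creates cycle)
  Add (2,4) w=6
  Add (3,6) w=7
  Skip (3,4) w=8 (creates cycle)
  Add (2,5) w=9
  Skip (1,7) w=10 (creates cycle)
  Skip (1,5) w=12 (creates cycle)
  Skip (4,7) w=14 (creates cycle)
  Skip (0,7) w=15 (creates cycle)
  Skip (3,7) w=15 (creates cycle)
MST weight = 35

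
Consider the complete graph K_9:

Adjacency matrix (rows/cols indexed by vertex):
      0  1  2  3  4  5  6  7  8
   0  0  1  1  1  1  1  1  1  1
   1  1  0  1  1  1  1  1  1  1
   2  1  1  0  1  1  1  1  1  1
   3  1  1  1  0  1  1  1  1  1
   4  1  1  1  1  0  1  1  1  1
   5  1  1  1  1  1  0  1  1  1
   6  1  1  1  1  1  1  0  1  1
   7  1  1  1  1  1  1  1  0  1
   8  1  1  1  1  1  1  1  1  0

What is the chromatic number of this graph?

In K_9, every vertex is adjacent to every other vertex.
Each vertex needs a unique color.
Chromatic number = 9.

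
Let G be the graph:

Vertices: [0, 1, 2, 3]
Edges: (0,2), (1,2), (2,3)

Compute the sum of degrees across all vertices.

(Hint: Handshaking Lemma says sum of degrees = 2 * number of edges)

Count edges: 3 edges.
By Handshaking Lemma: sum of degrees = 2 * 3 = 6.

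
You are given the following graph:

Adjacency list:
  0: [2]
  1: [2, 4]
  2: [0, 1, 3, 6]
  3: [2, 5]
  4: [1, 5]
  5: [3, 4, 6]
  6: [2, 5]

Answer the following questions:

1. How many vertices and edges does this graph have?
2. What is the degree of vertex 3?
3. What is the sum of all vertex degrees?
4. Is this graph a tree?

Count: 7 vertices, 8 edges.
Vertex 3 has neighbors [2, 5], degree = 2.
Handshaking lemma: 2 * 8 = 16.
A tree on 7 vertices has 6 edges. This graph has 8 edges (2 extra). Not a tree.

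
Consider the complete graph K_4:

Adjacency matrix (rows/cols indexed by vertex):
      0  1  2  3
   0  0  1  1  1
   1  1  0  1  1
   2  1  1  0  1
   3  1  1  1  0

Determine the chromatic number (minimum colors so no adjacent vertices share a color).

In K_4, every vertex is adjacent to every other vertex.
Each vertex needs a unique color.
Chromatic number = 4.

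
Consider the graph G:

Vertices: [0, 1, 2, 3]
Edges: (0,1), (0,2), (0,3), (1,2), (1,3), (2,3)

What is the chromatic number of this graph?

The graph has a maximum clique of size 4 (lower bound on chromatic number).
A valid 4-coloring: {0: 0, 1: 1, 2: 2, 3: 3}.
Chromatic number = 4.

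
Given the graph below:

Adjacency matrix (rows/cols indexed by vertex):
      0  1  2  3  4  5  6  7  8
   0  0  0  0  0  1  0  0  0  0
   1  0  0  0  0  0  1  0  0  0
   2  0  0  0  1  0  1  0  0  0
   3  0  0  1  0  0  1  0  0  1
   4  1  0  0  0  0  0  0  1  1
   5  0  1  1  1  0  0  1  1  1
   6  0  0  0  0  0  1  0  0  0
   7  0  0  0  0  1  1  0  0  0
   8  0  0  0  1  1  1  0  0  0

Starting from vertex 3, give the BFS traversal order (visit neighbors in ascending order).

BFS from vertex 3 (neighbors processed in ascending order):
Visit order: 3, 2, 5, 8, 1, 6, 7, 4, 0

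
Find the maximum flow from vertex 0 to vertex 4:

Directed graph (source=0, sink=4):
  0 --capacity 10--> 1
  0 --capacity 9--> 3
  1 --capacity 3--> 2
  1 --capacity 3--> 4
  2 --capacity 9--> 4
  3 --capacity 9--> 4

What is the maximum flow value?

Computing max flow:
  Flow on (0->1): 6/10
  Flow on (0->3): 9/9
  Flow on (1->2): 3/3
  Flow on (1->4): 3/3
  Flow on (2->4): 3/9
  Flow on (3->4): 9/9
Maximum flow = 15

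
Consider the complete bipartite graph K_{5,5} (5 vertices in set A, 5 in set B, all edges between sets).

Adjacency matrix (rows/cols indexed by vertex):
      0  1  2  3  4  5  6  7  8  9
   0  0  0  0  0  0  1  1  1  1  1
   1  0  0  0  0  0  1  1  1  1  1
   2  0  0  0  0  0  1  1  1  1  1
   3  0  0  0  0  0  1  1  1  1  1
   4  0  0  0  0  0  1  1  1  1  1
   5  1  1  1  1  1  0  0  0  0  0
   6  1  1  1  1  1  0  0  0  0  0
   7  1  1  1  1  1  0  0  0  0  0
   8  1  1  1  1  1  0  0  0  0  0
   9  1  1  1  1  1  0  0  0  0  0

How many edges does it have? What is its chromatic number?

K_{5,5} has 5 * 5 = 25 edges.
Bipartite graphs have chromatic number 2 (color each partition differently).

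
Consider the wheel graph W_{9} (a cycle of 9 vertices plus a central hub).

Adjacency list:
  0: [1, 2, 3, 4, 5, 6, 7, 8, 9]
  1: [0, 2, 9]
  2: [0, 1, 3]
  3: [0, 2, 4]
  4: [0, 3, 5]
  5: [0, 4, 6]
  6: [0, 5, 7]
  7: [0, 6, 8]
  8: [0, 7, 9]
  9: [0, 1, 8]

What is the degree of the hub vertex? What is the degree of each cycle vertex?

The hub connects to all 9 cycle vertices, so deg(hub) = 9.
Each cycle vertex connects to 2 neighbors on the cycle plus the hub, so deg(cycle vertex) = 3.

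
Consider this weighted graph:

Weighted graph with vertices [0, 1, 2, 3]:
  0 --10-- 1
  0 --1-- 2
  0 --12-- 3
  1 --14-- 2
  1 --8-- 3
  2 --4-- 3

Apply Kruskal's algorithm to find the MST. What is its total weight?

Applying Kruskal's algorithm (sort edges by weight, add if no cycle):
  Add (0,2) w=1
  Add (2,3) w=4
  Add (1,3) w=8
  Skip (0,1) w=10 (creates cycle)
  Skip (0,3) w=12 (creates cycle)
  Skip (1,2) w=14 (creates cycle)
MST weight = 13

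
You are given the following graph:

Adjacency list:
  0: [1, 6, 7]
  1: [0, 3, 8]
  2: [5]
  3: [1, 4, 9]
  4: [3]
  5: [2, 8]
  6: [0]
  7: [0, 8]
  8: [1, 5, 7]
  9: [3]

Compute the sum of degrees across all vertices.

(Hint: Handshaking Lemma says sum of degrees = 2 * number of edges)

Count edges: 10 edges.
By Handshaking Lemma: sum of degrees = 2 * 10 = 20.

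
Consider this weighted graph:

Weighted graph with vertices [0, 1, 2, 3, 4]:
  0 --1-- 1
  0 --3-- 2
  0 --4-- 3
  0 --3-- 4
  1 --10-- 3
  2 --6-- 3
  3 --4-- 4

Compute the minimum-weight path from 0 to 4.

Using Dijkstra's algorithm from vertex 0:
Shortest path: 0 -> 4
Total weight: 3 = 3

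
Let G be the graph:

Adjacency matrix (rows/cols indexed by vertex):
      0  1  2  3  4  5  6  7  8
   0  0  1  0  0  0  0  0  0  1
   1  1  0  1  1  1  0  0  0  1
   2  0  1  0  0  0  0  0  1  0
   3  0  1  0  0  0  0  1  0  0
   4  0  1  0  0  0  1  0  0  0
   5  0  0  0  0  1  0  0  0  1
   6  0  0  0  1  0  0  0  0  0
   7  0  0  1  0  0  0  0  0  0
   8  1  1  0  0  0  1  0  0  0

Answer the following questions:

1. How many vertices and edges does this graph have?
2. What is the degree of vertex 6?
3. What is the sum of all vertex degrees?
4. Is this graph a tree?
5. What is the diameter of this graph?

Count: 9 vertices, 10 edges.
Vertex 6 has neighbors [3], degree = 1.
Handshaking lemma: 2 * 10 = 20.
A tree on 9 vertices has 8 edges. This graph has 10 edges (2 extra). Not a tree.
Diameter (longest shortest path) = 4.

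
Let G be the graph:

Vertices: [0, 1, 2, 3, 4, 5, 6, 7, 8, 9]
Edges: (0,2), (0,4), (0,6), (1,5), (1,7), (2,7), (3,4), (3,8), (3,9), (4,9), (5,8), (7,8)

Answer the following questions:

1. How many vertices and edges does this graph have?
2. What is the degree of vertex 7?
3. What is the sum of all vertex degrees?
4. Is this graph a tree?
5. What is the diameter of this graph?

Count: 10 vertices, 12 edges.
Vertex 7 has neighbors [1, 2, 8], degree = 3.
Handshaking lemma: 2 * 12 = 24.
A tree on 10 vertices has 9 edges. This graph has 12 edges (3 extra). Not a tree.
Diameter (longest shortest path) = 5.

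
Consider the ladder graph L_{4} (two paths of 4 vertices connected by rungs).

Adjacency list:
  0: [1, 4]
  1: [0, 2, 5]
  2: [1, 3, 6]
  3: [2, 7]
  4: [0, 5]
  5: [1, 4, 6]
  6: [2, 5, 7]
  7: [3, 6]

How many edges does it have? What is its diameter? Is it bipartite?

Ladder graph L_{4}: 4 rungs + 2 * (4-1) path edges = 4 + 6 = 10 edges.
Diameter = 4.
Ladder graphs are bipartite (alternating coloring along each path).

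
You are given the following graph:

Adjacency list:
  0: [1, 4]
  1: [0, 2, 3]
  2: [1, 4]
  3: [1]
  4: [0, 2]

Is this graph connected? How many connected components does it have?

Checking connectivity: the graph has 1 connected component(s).
All vertices are reachable from each other. The graph IS connected.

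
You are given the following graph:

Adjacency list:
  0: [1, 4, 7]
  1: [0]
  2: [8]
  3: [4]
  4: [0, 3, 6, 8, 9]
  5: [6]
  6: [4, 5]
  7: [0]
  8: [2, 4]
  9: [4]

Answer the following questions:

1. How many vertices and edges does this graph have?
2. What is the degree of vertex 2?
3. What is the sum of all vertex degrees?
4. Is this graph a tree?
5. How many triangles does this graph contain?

Count: 10 vertices, 9 edges.
Vertex 2 has neighbors [8], degree = 1.
Handshaking lemma: 2 * 9 = 18.
A graph is a tree iff it is connected and has exactly n-1 edges. This graph is connected (all 10 vertices in one component) and has 10-1 = 9 edges. It is a tree.
Number of triangles = 0.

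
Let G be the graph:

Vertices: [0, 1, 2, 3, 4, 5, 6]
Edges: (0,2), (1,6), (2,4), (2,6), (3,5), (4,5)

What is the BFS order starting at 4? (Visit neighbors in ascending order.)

BFS from vertex 4 (neighbors processed in ascending order):
Visit order: 4, 2, 5, 0, 6, 3, 1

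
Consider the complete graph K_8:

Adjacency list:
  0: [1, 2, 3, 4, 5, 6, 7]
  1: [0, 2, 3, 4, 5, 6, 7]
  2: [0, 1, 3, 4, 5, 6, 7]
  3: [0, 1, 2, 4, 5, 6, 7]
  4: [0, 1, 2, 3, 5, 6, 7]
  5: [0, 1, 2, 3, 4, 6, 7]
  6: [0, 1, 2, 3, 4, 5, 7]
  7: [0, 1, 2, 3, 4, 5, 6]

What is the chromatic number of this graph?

In K_8, every vertex is adjacent to every other vertex.
Each vertex needs a unique color.
Chromatic number = 8.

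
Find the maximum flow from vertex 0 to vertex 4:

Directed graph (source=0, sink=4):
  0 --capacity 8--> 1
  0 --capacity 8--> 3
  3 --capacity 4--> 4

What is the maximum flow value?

Computing max flow:
  Flow on (0->3): 4/8
  Flow on (3->4): 4/4
Maximum flow = 4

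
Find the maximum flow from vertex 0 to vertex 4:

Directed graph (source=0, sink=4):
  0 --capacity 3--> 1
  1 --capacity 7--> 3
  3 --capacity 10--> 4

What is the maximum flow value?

Computing max flow:
  Flow on (0->1): 3/3
  Flow on (1->3): 3/7
  Flow on (3->4): 3/10
Maximum flow = 3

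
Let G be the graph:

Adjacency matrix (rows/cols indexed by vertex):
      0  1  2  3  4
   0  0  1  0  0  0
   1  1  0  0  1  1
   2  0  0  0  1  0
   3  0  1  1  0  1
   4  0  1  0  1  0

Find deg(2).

Vertex 2 has neighbors [3], so deg(2) = 1.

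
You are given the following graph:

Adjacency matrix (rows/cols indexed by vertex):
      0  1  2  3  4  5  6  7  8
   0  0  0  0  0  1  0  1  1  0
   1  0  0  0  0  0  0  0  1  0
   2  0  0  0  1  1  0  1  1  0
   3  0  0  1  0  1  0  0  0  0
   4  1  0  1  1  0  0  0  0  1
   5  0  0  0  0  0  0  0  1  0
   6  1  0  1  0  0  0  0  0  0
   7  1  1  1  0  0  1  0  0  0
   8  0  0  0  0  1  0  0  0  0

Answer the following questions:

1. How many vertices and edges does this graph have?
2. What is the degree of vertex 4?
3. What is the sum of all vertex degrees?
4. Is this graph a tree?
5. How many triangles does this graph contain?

Count: 9 vertices, 11 edges.
Vertex 4 has neighbors [0, 2, 3, 8], degree = 4.
Handshaking lemma: 2 * 11 = 22.
A tree on 9 vertices has 8 edges. This graph has 11 edges (3 extra). Not a tree.
Number of triangles = 1.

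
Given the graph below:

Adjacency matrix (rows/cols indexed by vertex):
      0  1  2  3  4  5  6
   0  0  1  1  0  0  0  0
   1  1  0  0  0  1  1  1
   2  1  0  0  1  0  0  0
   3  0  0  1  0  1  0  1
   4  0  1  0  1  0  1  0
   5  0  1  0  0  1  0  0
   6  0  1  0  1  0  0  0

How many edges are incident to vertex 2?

Vertex 2 has neighbors [0, 3], so deg(2) = 2.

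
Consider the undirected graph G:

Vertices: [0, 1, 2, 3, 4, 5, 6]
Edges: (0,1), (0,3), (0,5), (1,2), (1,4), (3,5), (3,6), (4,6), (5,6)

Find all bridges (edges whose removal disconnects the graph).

A bridge is an edge whose removal increases the number of connected components.
Bridges found: (1,2)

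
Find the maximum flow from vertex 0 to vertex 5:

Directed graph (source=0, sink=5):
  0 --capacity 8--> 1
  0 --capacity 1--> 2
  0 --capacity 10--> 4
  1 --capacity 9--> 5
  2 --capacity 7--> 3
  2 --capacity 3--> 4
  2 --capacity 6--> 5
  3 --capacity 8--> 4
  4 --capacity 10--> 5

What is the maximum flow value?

Computing max flow:
  Flow on (0->1): 8/8
  Flow on (0->2): 1/1
  Flow on (0->4): 10/10
  Flow on (1->5): 8/9
  Flow on (2->5): 1/6
  Flow on (4->5): 10/10
Maximum flow = 19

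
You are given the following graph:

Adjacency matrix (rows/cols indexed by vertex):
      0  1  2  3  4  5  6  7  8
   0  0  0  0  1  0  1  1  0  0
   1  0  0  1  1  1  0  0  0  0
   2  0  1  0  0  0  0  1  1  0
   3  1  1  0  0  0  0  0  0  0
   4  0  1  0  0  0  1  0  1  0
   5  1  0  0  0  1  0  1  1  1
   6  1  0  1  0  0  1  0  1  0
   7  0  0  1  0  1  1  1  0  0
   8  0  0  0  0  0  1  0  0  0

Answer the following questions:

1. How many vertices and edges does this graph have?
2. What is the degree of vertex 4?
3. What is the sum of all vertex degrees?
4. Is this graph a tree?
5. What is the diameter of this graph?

Count: 9 vertices, 14 edges.
Vertex 4 has neighbors [1, 5, 7], degree = 3.
Handshaking lemma: 2 * 14 = 28.
A tree on 9 vertices has 8 edges. This graph has 14 edges (6 extra). Not a tree.
Diameter (longest shortest path) = 3.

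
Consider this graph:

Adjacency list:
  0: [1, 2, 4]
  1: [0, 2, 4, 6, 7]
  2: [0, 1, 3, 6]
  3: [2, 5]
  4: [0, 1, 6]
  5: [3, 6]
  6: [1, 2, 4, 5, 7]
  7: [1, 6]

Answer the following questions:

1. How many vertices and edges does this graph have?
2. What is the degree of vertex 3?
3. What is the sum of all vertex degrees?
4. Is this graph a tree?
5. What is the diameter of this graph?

Count: 8 vertices, 13 edges.
Vertex 3 has neighbors [2, 5], degree = 2.
Handshaking lemma: 2 * 13 = 26.
A tree on 8 vertices has 7 edges. This graph has 13 edges (6 extra). Not a tree.
Diameter (longest shortest path) = 3.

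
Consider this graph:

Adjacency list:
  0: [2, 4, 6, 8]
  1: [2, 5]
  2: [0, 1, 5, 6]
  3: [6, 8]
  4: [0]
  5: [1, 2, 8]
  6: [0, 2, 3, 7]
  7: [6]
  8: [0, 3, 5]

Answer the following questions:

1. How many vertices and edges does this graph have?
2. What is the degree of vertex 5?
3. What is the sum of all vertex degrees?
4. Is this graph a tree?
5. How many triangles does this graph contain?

Count: 9 vertices, 12 edges.
Vertex 5 has neighbors [1, 2, 8], degree = 3.
Handshaking lemma: 2 * 12 = 24.
A tree on 9 vertices has 8 edges. This graph has 12 edges (4 extra). Not a tree.
Number of triangles = 2.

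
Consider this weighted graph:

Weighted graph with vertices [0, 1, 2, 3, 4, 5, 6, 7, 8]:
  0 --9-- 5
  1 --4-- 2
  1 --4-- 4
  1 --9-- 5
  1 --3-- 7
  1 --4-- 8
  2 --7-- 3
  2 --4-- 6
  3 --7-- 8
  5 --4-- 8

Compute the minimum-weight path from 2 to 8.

Using Dijkstra's algorithm from vertex 2:
Shortest path: 2 -> 1 -> 8
Total weight: 4 + 4 = 8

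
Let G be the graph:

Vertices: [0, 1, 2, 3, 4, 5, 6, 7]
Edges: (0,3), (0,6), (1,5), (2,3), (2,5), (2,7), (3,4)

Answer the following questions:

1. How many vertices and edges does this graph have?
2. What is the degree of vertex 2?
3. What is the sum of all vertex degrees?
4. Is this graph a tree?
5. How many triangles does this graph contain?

Count: 8 vertices, 7 edges.
Vertex 2 has neighbors [3, 5, 7], degree = 3.
Handshaking lemma: 2 * 7 = 14.
A graph is a tree iff it is connected and has exactly n-1 edges. This graph is connected (all 8 vertices in one component) and has 8-1 = 7 edges. It is a tree.
Number of triangles = 0.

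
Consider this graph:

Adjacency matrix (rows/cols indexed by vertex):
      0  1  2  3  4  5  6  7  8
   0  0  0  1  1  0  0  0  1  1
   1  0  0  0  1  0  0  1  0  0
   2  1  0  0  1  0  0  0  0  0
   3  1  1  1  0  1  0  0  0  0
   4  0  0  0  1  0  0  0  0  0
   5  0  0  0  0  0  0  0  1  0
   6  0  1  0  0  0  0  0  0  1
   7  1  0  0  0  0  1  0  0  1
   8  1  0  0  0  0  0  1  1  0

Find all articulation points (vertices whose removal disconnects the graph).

An articulation point is a vertex whose removal disconnects the graph.
Articulation points: [3, 7]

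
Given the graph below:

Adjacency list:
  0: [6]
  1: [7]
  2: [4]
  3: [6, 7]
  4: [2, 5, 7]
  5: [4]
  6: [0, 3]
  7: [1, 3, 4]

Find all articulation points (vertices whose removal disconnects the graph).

An articulation point is a vertex whose removal disconnects the graph.
Articulation points: [3, 4, 6, 7]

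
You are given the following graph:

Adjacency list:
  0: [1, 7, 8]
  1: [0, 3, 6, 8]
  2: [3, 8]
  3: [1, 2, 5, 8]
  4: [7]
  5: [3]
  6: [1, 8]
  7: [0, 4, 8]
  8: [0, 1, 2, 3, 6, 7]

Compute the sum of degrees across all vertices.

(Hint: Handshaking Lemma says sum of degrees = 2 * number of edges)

Count edges: 13 edges.
By Handshaking Lemma: sum of degrees = 2 * 13 = 26.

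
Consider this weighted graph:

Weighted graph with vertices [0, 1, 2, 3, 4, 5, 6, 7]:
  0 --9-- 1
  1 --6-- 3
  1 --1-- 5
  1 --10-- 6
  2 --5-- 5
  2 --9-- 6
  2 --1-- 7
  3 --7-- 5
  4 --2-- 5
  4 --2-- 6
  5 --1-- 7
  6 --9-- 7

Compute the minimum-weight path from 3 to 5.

Using Dijkstra's algorithm from vertex 3:
Shortest path: 3 -> 5
Total weight: 7 = 7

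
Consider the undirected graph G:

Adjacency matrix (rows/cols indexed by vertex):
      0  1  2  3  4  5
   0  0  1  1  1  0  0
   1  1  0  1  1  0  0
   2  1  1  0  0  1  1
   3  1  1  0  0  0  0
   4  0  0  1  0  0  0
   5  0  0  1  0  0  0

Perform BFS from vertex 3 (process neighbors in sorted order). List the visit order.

BFS from vertex 3 (neighbors processed in ascending order):
Visit order: 3, 0, 1, 2, 4, 5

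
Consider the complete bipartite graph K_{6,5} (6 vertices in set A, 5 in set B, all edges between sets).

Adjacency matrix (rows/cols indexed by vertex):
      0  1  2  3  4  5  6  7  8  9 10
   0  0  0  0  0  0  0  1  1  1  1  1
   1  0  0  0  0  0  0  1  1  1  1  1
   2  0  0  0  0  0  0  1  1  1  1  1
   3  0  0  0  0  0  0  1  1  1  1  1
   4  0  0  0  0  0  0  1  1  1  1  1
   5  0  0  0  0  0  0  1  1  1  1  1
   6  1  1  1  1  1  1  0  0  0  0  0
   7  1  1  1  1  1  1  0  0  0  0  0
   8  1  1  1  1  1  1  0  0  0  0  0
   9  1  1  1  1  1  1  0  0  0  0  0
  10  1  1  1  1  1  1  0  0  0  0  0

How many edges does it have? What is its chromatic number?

K_{6,5} has 6 * 5 = 30 edges.
Bipartite graphs have chromatic number 2 (color each partition differently).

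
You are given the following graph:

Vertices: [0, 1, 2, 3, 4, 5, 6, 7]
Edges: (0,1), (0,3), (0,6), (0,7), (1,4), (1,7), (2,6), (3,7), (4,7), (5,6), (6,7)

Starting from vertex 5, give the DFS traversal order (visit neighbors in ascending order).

DFS from vertex 5 (neighbors processed in ascending order):
Visit order: 5, 6, 0, 1, 4, 7, 3, 2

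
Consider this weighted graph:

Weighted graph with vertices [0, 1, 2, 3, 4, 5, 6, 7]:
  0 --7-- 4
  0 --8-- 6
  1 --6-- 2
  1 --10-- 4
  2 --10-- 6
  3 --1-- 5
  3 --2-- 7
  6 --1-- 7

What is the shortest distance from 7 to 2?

Using Dijkstra's algorithm from vertex 7:
Shortest path: 7 -> 6 -> 2
Total weight: 1 + 10 = 11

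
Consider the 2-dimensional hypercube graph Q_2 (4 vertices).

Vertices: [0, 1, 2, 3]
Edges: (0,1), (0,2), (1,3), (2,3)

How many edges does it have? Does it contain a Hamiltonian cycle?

Q_2 has 4 * 2 / 2 = 4 edges.
Q_2 (d >= 2) always has a Hamiltonian cycle: a 2-bit cyclic Gray code visits every vertex exactly once and returns to the start.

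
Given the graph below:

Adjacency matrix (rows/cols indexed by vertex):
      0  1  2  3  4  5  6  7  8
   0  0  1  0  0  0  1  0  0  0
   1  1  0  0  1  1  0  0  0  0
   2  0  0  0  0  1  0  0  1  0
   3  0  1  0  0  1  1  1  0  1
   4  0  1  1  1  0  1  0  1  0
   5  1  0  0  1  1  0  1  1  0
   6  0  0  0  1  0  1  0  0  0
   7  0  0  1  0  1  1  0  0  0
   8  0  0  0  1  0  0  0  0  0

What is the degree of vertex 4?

Vertex 4 has neighbors [1, 2, 3, 5, 7], so deg(4) = 5.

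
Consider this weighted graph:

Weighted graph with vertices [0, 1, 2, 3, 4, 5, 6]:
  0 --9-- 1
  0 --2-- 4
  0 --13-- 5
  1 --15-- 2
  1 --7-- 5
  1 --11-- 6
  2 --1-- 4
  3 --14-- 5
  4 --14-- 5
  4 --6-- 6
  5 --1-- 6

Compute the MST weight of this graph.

Applying Kruskal's algorithm (sort edges by weight, add if no cycle):
  Add (2,4) w=1
  Add (5,6) w=1
  Add (0,4) w=2
  Add (4,6) w=6
  Add (1,5) w=7
  Skip (0,1) w=9 (creates cycle)
  Skip (1,6) w=11 (creates cycle)
  Skip (0,5) w=13 (creates cycle)
  Add (3,5) w=14
  Skip (4,5) w=14 (creates cycle)
  Skip (1,2) w=15 (creates cycle)
MST weight = 31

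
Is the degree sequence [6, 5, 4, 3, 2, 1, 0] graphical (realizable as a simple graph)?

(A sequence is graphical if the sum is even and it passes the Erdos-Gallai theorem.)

Sum of degrees = 21. Sum is odd, so the sequence is NOT graphical.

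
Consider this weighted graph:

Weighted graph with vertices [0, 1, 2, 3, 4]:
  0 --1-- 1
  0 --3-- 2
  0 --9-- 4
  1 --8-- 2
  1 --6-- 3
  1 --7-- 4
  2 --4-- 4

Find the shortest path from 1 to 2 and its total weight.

Using Dijkstra's algorithm from vertex 1:
Shortest path: 1 -> 0 -> 2
Total weight: 1 + 3 = 4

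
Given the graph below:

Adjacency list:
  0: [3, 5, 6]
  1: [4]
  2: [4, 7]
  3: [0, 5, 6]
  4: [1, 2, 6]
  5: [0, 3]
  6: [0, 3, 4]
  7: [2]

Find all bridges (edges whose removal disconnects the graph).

A bridge is an edge whose removal increases the number of connected components.
Bridges found: (1,4), (2,4), (2,7), (4,6)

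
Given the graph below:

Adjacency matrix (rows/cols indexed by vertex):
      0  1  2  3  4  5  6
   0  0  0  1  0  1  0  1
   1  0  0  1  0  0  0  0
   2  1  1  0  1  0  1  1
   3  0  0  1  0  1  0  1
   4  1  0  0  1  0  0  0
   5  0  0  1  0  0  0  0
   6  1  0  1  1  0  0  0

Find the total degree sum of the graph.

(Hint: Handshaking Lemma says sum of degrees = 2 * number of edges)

Count edges: 9 edges.
By Handshaking Lemma: sum of degrees = 2 * 9 = 18.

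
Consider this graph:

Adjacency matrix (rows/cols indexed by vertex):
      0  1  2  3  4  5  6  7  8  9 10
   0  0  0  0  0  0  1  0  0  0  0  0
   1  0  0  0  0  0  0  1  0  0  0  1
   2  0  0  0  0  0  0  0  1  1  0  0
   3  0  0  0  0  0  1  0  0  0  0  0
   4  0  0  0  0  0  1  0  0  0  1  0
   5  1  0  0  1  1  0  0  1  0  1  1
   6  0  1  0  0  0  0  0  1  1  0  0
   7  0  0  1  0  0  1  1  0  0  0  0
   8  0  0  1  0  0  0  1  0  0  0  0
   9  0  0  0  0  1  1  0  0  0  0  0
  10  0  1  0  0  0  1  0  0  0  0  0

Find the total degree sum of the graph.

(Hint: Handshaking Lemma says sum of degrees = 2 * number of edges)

Count edges: 13 edges.
By Handshaking Lemma: sum of degrees = 2 * 13 = 26.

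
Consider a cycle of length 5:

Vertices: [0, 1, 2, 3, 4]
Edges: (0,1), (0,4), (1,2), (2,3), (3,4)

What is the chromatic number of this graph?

This is an odd cycle (C_5). Odd cycles are not bipartite (any 2-coloring forces two adjacent vertices to match), and 3 colors suffice.
Chromatic number = 3.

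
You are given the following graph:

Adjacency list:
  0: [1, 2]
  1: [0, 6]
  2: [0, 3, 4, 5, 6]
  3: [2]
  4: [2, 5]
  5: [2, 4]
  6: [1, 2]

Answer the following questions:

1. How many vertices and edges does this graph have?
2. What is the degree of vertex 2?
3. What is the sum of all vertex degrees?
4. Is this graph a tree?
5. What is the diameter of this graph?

Count: 7 vertices, 8 edges.
Vertex 2 has neighbors [0, 3, 4, 5, 6], degree = 5.
Handshaking lemma: 2 * 8 = 16.
A tree on 7 vertices has 6 edges. This graph has 8 edges (2 extra). Not a tree.
Diameter (longest shortest path) = 3.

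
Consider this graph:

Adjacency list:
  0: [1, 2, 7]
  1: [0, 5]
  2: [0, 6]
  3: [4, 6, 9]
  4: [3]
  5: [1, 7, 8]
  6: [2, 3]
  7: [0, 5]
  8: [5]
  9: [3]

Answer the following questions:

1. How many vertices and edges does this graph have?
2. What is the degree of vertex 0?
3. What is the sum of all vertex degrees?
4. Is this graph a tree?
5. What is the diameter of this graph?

Count: 10 vertices, 10 edges.
Vertex 0 has neighbors [1, 2, 7], degree = 3.
Handshaking lemma: 2 * 10 = 20.
A tree on 10 vertices has 9 edges. This graph has 10 edges (1 extra). Not a tree.
Diameter (longest shortest path) = 7.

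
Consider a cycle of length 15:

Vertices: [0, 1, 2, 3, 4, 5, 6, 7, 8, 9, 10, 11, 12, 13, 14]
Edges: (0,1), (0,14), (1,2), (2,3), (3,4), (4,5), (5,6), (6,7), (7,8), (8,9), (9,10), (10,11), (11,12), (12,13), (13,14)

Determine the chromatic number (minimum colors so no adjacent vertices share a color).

This is an odd cycle (C_15). Odd cycles are not bipartite (any 2-coloring forces two adjacent vertices to match), and 3 colors suffice.
Chromatic number = 3.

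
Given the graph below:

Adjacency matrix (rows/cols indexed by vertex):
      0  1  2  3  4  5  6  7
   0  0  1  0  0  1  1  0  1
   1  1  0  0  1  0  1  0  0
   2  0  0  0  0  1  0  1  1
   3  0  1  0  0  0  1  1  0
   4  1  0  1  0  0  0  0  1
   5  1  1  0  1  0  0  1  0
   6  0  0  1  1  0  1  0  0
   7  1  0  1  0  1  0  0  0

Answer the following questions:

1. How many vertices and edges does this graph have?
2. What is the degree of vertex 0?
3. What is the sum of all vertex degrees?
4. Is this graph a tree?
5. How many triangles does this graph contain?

Count: 8 vertices, 13 edges.
Vertex 0 has neighbors [1, 4, 5, 7], degree = 4.
Handshaking lemma: 2 * 13 = 26.
A tree on 8 vertices has 7 edges. This graph has 13 edges (6 extra). Not a tree.
Number of triangles = 5.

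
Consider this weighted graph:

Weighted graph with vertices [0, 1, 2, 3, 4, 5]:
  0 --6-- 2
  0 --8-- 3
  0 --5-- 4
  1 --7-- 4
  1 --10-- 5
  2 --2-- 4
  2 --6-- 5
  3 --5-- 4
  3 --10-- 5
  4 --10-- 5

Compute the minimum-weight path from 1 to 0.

Using Dijkstra's algorithm from vertex 1:
Shortest path: 1 -> 4 -> 0
Total weight: 7 + 5 = 12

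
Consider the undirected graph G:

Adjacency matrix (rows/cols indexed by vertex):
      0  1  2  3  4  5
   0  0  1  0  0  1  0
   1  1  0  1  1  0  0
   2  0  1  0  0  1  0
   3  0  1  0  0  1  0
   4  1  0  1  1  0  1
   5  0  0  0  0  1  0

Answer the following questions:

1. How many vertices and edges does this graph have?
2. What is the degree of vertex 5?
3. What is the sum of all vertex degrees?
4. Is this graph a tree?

Count: 6 vertices, 7 edges.
Vertex 5 has neighbors [4], degree = 1.
Handshaking lemma: 2 * 7 = 14.
A tree on 6 vertices has 5 edges. This graph has 7 edges (2 extra). Not a tree.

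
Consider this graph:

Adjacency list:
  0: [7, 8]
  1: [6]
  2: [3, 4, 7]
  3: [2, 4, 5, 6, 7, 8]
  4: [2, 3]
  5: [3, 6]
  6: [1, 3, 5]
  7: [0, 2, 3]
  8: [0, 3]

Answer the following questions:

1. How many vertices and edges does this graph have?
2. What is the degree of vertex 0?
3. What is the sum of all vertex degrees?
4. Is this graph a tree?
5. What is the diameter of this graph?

Count: 9 vertices, 12 edges.
Vertex 0 has neighbors [7, 8], degree = 2.
Handshaking lemma: 2 * 12 = 24.
A tree on 9 vertices has 8 edges. This graph has 12 edges (4 extra). Not a tree.
Diameter (longest shortest path) = 4.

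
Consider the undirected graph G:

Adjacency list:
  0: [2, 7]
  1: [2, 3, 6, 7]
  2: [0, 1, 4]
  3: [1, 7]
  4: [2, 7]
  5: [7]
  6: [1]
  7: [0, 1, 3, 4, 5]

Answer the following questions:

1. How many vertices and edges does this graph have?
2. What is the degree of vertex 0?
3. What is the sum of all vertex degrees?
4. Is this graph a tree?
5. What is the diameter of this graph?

Count: 8 vertices, 10 edges.
Vertex 0 has neighbors [2, 7], degree = 2.
Handshaking lemma: 2 * 10 = 20.
A tree on 8 vertices has 7 edges. This graph has 10 edges (3 extra). Not a tree.
Diameter (longest shortest path) = 3.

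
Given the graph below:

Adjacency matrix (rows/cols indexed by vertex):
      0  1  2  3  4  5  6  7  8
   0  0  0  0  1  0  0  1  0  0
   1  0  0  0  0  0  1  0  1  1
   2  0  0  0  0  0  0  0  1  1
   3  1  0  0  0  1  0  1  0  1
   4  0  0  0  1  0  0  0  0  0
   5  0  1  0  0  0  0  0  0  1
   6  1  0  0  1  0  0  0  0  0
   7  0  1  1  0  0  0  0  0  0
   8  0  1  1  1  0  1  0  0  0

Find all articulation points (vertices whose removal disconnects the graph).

An articulation point is a vertex whose removal disconnects the graph.
Articulation points: [3, 8]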